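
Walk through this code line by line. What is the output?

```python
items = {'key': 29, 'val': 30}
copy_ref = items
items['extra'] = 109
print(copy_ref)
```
{'key': 29, 'val': 30, 'extra': 109}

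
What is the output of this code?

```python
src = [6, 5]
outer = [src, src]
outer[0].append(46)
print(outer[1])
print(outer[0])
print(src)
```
[6, 5, 46]
[6, 5, 46]
[6, 5, 46]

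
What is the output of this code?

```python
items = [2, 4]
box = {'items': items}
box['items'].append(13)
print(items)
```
[2, 4, 13]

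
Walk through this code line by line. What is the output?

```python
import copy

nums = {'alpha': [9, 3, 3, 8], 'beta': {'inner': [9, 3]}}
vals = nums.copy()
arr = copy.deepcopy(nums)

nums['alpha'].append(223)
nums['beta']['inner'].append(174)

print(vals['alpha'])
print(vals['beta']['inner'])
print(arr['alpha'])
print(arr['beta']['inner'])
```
[9, 3, 3, 8, 223]
[9, 3, 174]
[9, 3, 3, 8]
[9, 3]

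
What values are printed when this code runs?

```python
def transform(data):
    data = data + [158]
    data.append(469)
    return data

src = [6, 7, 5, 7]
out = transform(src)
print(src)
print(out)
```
[6, 7, 5, 7]
[6, 7, 5, 7, 158, 469]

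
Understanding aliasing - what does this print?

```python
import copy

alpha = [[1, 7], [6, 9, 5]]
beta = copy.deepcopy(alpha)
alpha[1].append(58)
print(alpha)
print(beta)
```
[[1, 7], [6, 9, 5, 58]]
[[1, 7], [6, 9, 5]]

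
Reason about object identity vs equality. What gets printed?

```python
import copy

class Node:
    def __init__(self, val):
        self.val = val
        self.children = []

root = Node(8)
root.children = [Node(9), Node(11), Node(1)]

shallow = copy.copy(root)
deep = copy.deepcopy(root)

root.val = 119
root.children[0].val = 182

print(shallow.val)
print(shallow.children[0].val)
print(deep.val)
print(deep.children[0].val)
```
8
182
8
9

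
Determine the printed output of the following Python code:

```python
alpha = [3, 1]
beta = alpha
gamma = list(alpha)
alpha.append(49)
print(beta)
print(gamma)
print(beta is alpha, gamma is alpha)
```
[3, 1, 49]
[3, 1]
True False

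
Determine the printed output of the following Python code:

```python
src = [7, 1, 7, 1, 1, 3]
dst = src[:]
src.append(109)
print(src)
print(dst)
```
[7, 1, 7, 1, 1, 3, 109]
[7, 1, 7, 1, 1, 3]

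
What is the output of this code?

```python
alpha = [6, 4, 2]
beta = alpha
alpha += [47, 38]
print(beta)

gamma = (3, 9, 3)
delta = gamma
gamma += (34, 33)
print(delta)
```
[6, 4, 2, 47, 38]
(3, 9, 3)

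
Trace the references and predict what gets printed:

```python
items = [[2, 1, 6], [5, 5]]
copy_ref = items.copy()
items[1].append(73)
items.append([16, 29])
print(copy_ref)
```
[[2, 1, 6], [5, 5, 73]]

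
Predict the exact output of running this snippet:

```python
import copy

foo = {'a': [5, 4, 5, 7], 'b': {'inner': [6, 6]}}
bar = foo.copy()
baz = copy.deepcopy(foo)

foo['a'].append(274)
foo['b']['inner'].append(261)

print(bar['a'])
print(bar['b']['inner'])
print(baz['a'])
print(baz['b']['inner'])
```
[5, 4, 5, 7, 274]
[6, 6, 261]
[5, 4, 5, 7]
[6, 6]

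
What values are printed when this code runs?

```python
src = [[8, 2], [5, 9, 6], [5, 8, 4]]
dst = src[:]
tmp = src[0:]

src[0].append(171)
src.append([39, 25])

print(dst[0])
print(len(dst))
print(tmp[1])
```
[8, 2, 171]
3
[5, 9, 6]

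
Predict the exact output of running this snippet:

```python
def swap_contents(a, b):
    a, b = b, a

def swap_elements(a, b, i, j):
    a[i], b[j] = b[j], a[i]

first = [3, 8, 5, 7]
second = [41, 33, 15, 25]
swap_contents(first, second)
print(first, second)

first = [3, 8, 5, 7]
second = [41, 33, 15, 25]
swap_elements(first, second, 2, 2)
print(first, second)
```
[3, 8, 5, 7] [41, 33, 15, 25]
[3, 8, 15, 7] [41, 33, 5, 25]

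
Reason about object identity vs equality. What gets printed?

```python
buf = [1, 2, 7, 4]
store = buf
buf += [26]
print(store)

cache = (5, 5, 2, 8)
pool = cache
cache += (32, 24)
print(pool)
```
[1, 2, 7, 4, 26]
(5, 5, 2, 8)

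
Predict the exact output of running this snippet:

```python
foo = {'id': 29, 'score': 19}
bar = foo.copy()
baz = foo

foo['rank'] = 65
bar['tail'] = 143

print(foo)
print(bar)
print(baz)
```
{'id': 29, 'score': 19, 'rank': 65}
{'id': 29, 'score': 19, 'tail': 143}
{'id': 29, 'score': 19, 'rank': 65}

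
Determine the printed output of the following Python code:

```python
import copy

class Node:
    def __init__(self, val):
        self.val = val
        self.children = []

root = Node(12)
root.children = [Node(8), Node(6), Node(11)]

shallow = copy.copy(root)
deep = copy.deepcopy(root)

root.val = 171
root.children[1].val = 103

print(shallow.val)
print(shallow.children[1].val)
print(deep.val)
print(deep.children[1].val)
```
12
103
12
6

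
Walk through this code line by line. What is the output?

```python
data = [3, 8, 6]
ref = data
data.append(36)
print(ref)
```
[3, 8, 6, 36]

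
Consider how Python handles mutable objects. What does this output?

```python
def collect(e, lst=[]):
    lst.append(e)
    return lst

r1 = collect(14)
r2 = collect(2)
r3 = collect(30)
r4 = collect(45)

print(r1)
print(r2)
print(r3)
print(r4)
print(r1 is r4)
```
[14, 2, 30, 45]
[14, 2, 30, 45]
[14, 2, 30, 45]
[14, 2, 30, 45]
True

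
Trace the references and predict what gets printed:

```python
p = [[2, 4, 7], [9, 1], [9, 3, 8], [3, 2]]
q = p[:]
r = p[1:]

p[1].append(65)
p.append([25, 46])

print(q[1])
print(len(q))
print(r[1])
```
[9, 1, 65]
4
[9, 3, 8]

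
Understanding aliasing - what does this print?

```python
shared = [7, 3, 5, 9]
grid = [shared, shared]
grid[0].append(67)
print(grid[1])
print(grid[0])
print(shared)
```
[7, 3, 5, 9, 67]
[7, 3, 5, 9, 67]
[7, 3, 5, 9, 67]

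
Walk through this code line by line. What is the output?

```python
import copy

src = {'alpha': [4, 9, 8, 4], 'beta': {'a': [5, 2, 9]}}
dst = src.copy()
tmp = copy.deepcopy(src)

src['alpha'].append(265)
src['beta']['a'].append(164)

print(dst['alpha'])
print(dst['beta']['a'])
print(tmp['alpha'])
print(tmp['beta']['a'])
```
[4, 9, 8, 4, 265]
[5, 2, 9, 164]
[4, 9, 8, 4]
[5, 2, 9]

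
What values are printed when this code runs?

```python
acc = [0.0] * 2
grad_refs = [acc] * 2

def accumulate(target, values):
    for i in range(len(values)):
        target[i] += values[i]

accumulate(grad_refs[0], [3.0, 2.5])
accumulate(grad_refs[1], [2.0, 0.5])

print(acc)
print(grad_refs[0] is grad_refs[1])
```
[5.0, 3.0]
True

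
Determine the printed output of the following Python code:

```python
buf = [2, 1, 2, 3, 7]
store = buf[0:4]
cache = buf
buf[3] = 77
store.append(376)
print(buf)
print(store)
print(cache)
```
[2, 1, 2, 77, 7]
[2, 1, 2, 3, 376]
[2, 1, 2, 77, 7]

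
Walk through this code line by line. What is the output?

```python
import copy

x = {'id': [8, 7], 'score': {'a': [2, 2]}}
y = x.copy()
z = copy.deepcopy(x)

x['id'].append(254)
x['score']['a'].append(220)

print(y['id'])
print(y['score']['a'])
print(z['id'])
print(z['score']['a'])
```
[8, 7, 254]
[2, 2, 220]
[8, 7]
[2, 2]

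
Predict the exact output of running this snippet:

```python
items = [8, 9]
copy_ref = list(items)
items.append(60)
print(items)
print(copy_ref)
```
[8, 9, 60]
[8, 9]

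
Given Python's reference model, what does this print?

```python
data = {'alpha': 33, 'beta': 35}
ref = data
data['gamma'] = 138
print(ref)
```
{'alpha': 33, 'beta': 35, 'gamma': 138}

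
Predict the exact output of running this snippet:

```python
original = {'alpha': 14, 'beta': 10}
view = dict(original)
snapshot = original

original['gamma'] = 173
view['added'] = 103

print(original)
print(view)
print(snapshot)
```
{'alpha': 14, 'beta': 10, 'gamma': 173}
{'alpha': 14, 'beta': 10, 'added': 103}
{'alpha': 14, 'beta': 10, 'gamma': 173}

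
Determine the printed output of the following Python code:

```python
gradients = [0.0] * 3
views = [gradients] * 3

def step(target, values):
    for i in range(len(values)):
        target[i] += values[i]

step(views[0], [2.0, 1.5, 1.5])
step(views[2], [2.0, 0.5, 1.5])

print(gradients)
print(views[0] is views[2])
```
[4.0, 2.0, 3.0]
True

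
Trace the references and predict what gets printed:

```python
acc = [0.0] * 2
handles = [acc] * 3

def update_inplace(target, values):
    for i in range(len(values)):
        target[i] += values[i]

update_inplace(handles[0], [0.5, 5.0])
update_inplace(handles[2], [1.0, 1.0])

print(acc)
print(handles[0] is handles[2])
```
[1.5, 6.0]
True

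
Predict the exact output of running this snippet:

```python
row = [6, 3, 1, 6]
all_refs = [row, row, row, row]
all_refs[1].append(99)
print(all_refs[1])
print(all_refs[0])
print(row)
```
[6, 3, 1, 6, 99]
[6, 3, 1, 6, 99]
[6, 3, 1, 6, 99]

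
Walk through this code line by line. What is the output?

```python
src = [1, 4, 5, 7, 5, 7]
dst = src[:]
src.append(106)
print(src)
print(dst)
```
[1, 4, 5, 7, 5, 7, 106]
[1, 4, 5, 7, 5, 7]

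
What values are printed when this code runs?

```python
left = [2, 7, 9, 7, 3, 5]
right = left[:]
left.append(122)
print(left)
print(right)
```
[2, 7, 9, 7, 3, 5, 122]
[2, 7, 9, 7, 3, 5]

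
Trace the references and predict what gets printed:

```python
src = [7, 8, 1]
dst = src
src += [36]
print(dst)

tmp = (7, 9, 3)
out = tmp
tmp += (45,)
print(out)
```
[7, 8, 1, 36]
(7, 9, 3)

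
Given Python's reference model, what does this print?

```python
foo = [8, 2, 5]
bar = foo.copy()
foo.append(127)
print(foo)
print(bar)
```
[8, 2, 5, 127]
[8, 2, 5]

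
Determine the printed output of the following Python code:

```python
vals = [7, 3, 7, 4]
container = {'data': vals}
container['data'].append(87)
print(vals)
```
[7, 3, 7, 4, 87]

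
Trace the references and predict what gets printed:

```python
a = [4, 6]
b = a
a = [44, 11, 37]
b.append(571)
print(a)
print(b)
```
[44, 11, 37]
[4, 6, 571]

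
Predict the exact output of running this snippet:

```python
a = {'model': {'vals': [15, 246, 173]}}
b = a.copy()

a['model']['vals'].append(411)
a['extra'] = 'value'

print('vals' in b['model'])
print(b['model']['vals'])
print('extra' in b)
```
True
[15, 246, 173, 411]
False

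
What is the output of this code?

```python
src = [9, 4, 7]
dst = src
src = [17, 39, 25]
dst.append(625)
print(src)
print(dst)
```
[17, 39, 25]
[9, 4, 7, 625]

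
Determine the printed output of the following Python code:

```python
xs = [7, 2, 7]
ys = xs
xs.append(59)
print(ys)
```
[7, 2, 7, 59]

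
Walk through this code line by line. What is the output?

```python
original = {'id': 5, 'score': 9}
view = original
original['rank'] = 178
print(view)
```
{'id': 5, 'score': 9, 'rank': 178}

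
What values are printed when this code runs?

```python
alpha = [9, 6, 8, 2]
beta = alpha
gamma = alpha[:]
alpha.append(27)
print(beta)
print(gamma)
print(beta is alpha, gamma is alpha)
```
[9, 6, 8, 2, 27]
[9, 6, 8, 2]
True False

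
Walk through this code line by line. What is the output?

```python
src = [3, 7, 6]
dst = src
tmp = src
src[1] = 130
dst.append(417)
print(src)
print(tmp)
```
[3, 130, 6, 417]
[3, 130, 6, 417]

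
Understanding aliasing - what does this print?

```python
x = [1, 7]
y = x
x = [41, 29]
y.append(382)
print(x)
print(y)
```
[41, 29]
[1, 7, 382]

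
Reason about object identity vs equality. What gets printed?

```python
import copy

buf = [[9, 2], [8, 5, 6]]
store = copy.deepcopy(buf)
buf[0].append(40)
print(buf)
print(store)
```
[[9, 2, 40], [8, 5, 6]]
[[9, 2], [8, 5, 6]]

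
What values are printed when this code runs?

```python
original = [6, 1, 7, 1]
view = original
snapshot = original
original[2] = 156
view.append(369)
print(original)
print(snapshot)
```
[6, 1, 156, 1, 369]
[6, 1, 156, 1, 369]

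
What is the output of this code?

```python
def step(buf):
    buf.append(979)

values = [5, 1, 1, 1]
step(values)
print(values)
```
[5, 1, 1, 1, 979]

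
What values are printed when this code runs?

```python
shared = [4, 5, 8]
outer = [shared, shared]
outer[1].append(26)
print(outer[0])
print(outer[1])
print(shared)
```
[4, 5, 8, 26]
[4, 5, 8, 26]
[4, 5, 8, 26]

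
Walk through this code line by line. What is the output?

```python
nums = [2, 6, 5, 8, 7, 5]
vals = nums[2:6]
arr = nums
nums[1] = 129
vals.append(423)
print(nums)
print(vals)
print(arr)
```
[2, 129, 5, 8, 7, 5]
[5, 8, 7, 5, 423]
[2, 129, 5, 8, 7, 5]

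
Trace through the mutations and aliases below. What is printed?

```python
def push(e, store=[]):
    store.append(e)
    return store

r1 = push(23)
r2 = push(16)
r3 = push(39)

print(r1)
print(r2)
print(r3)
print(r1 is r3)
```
[23, 16, 39]
[23, 16, 39]
[23, 16, 39]
True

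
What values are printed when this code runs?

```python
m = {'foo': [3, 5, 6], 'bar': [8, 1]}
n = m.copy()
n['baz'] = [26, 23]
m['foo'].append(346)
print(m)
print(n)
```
{'foo': [3, 5, 6, 346], 'bar': [8, 1]}
{'foo': [3, 5, 6, 346], 'bar': [8, 1], 'baz': [26, 23]}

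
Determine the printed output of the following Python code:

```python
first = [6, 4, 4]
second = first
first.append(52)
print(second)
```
[6, 4, 4, 52]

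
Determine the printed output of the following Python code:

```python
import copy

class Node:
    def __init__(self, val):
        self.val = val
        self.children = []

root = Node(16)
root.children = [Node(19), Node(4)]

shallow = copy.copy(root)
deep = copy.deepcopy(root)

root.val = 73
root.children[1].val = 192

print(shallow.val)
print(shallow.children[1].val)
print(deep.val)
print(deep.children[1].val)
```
16
192
16
4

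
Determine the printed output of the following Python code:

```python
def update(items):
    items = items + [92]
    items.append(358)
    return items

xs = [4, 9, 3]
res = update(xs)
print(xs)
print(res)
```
[4, 9, 3]
[4, 9, 3, 92, 358]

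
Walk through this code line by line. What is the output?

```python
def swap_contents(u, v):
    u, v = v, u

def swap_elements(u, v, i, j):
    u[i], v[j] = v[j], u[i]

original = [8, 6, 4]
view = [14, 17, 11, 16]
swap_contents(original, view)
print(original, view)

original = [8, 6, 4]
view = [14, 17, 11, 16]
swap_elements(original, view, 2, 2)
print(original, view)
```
[8, 6, 4] [14, 17, 11, 16]
[8, 6, 11] [14, 17, 4, 16]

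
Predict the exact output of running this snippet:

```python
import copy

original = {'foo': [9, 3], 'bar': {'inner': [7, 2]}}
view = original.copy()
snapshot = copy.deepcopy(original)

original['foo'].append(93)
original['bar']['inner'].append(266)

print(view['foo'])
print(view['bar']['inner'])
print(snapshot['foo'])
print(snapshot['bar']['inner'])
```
[9, 3, 93]
[7, 2, 266]
[9, 3]
[7, 2]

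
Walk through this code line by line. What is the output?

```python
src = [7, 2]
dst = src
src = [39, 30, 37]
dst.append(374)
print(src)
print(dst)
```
[39, 30, 37]
[7, 2, 374]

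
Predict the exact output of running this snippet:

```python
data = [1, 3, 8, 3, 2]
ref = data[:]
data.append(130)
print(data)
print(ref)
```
[1, 3, 8, 3, 2, 130]
[1, 3, 8, 3, 2]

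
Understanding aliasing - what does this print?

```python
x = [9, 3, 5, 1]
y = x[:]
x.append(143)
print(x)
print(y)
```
[9, 3, 5, 1, 143]
[9, 3, 5, 1]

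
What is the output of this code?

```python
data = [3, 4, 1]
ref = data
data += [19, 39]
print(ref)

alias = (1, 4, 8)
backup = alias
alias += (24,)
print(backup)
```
[3, 4, 1, 19, 39]
(1, 4, 8)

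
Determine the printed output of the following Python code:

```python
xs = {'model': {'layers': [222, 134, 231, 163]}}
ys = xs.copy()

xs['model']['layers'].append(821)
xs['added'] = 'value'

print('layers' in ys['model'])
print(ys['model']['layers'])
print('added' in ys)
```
True
[222, 134, 231, 163, 821]
False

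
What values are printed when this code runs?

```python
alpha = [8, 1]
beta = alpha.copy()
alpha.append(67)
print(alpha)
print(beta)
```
[8, 1, 67]
[8, 1]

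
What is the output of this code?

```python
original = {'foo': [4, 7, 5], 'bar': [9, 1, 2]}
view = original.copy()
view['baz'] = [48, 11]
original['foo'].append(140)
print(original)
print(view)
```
{'foo': [4, 7, 5, 140], 'bar': [9, 1, 2]}
{'foo': [4, 7, 5, 140], 'bar': [9, 1, 2], 'baz': [48, 11]}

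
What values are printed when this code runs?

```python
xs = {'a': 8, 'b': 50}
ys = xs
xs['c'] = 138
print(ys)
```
{'a': 8, 'b': 50, 'c': 138}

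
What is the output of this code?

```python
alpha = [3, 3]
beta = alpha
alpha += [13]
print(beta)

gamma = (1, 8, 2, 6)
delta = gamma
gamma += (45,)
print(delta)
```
[3, 3, 13]
(1, 8, 2, 6)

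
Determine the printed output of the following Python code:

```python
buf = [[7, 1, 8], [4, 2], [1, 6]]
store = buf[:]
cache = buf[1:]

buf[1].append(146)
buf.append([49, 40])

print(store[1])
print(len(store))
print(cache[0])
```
[4, 2, 146]
3
[4, 2, 146]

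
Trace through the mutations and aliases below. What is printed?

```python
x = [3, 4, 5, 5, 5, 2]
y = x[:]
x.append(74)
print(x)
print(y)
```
[3, 4, 5, 5, 5, 2, 74]
[3, 4, 5, 5, 5, 2]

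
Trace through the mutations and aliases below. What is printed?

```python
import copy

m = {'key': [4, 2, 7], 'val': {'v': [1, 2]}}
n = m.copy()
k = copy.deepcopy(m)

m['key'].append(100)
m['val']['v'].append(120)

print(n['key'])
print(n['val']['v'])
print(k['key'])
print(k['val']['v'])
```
[4, 2, 7, 100]
[1, 2, 120]
[4, 2, 7]
[1, 2]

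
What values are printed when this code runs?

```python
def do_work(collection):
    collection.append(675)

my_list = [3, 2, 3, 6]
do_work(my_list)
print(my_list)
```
[3, 2, 3, 6, 675]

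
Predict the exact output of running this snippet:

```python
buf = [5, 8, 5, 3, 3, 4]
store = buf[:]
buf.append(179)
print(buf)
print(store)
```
[5, 8, 5, 3, 3, 4, 179]
[5, 8, 5, 3, 3, 4]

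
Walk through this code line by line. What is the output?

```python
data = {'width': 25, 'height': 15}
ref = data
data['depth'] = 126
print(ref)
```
{'width': 25, 'height': 15, 'depth': 126}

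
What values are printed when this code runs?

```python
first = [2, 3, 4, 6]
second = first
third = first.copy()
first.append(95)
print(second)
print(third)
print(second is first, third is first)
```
[2, 3, 4, 6, 95]
[2, 3, 4, 6]
True False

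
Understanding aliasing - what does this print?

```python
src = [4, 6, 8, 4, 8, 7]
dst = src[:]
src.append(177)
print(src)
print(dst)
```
[4, 6, 8, 4, 8, 7, 177]
[4, 6, 8, 4, 8, 7]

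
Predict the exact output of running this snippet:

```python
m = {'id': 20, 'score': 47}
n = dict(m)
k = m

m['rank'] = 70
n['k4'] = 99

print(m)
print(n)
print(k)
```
{'id': 20, 'score': 47, 'rank': 70}
{'id': 20, 'score': 47, 'k4': 99}
{'id': 20, 'score': 47, 'rank': 70}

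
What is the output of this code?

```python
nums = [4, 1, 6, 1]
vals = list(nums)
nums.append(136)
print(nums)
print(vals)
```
[4, 1, 6, 1, 136]
[4, 1, 6, 1]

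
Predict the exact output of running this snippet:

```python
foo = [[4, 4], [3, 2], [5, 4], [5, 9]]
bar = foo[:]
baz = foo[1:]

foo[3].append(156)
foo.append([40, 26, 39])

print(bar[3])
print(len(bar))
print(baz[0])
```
[5, 9, 156]
4
[3, 2]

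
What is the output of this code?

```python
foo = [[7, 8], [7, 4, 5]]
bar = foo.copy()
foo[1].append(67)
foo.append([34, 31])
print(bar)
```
[[7, 8], [7, 4, 5, 67]]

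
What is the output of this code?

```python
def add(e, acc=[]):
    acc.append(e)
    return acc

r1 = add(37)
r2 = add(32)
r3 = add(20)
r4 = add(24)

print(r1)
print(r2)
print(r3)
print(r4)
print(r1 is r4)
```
[37, 32, 20, 24]
[37, 32, 20, 24]
[37, 32, 20, 24]
[37, 32, 20, 24]
True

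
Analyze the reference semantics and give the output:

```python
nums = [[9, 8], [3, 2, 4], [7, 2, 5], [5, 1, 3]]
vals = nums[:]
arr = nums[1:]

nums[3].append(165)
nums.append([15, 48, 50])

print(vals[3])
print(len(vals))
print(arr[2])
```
[5, 1, 3, 165]
4
[5, 1, 3, 165]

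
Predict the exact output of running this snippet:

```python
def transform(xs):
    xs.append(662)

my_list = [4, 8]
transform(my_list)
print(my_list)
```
[4, 8, 662]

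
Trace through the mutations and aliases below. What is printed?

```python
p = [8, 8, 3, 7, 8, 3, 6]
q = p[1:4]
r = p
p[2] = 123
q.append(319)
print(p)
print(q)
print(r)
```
[8, 8, 123, 7, 8, 3, 6]
[8, 3, 7, 319]
[8, 8, 123, 7, 8, 3, 6]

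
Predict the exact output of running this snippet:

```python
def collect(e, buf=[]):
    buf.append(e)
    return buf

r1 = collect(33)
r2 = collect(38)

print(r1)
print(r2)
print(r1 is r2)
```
[33, 38]
[33, 38]
True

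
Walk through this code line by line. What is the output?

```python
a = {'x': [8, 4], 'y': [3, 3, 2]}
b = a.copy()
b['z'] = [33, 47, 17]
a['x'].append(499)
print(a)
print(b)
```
{'x': [8, 4, 499], 'y': [3, 3, 2]}
{'x': [8, 4, 499], 'y': [3, 3, 2], 'z': [33, 47, 17]}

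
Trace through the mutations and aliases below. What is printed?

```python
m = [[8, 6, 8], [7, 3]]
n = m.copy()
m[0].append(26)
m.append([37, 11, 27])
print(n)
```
[[8, 6, 8, 26], [7, 3]]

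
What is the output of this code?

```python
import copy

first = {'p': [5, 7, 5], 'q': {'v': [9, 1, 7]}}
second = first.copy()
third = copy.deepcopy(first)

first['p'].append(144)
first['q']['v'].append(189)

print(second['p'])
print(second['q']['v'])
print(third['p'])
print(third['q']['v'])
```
[5, 7, 5, 144]
[9, 1, 7, 189]
[5, 7, 5]
[9, 1, 7]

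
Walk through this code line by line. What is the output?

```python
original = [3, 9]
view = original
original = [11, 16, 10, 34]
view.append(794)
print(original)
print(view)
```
[11, 16, 10, 34]
[3, 9, 794]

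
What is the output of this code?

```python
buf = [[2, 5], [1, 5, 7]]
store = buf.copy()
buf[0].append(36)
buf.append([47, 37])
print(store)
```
[[2, 5, 36], [1, 5, 7]]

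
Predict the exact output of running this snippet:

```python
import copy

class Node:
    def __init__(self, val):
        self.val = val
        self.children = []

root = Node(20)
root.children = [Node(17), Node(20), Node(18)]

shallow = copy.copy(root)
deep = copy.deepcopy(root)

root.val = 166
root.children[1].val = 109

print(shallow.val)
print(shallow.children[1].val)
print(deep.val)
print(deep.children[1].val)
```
20
109
20
20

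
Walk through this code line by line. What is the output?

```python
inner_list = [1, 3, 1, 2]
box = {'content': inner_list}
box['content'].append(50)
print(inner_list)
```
[1, 3, 1, 2, 50]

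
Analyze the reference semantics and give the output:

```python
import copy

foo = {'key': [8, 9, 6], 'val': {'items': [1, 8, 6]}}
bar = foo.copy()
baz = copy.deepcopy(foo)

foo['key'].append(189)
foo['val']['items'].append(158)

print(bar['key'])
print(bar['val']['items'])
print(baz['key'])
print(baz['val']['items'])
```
[8, 9, 6, 189]
[1, 8, 6, 158]
[8, 9, 6]
[1, 8, 6]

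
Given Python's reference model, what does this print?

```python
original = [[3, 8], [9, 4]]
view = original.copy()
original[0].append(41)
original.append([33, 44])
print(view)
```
[[3, 8, 41], [9, 4]]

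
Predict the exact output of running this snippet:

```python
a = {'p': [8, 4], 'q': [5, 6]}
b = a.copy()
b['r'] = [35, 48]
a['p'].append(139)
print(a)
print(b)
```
{'p': [8, 4, 139], 'q': [5, 6]}
{'p': [8, 4, 139], 'q': [5, 6], 'r': [35, 48]}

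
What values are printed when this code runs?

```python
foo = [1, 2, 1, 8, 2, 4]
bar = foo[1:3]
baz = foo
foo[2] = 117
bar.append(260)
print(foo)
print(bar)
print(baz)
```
[1, 2, 117, 8, 2, 4]
[2, 1, 260]
[1, 2, 117, 8, 2, 4]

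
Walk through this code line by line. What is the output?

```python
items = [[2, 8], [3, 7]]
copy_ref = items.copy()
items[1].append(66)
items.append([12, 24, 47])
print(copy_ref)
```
[[2, 8], [3, 7, 66]]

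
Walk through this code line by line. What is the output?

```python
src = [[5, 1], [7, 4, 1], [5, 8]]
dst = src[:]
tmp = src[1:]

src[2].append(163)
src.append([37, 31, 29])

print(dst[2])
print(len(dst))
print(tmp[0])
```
[5, 8, 163]
3
[7, 4, 1]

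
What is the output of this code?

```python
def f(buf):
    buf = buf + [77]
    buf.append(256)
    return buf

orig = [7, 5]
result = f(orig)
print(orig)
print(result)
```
[7, 5]
[7, 5, 77, 256]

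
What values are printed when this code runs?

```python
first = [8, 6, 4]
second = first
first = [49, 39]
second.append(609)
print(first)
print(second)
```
[49, 39]
[8, 6, 4, 609]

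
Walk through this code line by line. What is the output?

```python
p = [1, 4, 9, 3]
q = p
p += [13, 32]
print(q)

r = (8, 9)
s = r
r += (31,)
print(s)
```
[1, 4, 9, 3, 13, 32]
(8, 9)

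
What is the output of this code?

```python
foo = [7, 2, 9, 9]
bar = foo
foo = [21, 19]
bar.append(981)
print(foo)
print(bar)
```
[21, 19]
[7, 2, 9, 9, 981]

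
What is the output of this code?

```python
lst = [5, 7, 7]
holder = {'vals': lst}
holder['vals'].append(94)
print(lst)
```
[5, 7, 7, 94]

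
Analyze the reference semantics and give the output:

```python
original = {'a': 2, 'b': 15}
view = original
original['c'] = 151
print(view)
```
{'a': 2, 'b': 15, 'c': 151}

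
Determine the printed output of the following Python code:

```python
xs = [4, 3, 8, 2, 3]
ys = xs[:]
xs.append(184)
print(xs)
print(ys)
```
[4, 3, 8, 2, 3, 184]
[4, 3, 8, 2, 3]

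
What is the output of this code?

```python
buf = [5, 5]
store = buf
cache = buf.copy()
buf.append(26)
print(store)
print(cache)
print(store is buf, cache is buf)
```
[5, 5, 26]
[5, 5]
True False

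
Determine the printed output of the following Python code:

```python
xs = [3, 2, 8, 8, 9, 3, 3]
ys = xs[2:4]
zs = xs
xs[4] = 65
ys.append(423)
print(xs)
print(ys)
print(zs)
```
[3, 2, 8, 8, 65, 3, 3]
[8, 8, 423]
[3, 2, 8, 8, 65, 3, 3]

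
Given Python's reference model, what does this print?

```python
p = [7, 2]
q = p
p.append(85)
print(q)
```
[7, 2, 85]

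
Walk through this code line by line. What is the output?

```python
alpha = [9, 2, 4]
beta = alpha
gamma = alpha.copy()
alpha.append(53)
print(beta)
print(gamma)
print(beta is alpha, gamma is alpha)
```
[9, 2, 4, 53]
[9, 2, 4]
True False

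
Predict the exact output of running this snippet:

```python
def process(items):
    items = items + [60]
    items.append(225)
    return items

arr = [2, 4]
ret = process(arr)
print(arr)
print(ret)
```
[2, 4]
[2, 4, 60, 225]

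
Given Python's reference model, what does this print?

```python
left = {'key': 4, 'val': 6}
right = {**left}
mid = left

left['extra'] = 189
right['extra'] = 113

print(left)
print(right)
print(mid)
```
{'key': 4, 'val': 6, 'extra': 189}
{'key': 4, 'val': 6, 'extra': 113}
{'key': 4, 'val': 6, 'extra': 189}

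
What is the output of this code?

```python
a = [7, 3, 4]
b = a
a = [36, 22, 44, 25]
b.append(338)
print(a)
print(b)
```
[36, 22, 44, 25]
[7, 3, 4, 338]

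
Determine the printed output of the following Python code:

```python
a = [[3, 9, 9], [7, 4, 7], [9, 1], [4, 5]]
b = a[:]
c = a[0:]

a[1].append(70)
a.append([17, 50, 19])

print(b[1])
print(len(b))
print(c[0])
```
[7, 4, 7, 70]
4
[3, 9, 9]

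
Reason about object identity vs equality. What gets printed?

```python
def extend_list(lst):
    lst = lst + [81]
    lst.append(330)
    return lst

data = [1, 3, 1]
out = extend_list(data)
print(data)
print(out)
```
[1, 3, 1]
[1, 3, 1, 81, 330]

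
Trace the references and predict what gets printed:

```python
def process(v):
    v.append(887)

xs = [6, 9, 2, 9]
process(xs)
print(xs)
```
[6, 9, 2, 9, 887]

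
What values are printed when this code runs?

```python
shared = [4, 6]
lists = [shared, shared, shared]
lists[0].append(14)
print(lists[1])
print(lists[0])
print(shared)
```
[4, 6, 14]
[4, 6, 14]
[4, 6, 14]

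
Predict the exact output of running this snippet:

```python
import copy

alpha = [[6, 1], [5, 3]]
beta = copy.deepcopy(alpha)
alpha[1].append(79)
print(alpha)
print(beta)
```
[[6, 1], [5, 3, 79]]
[[6, 1], [5, 3]]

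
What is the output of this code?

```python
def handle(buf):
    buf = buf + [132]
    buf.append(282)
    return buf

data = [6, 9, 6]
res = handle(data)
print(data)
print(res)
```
[6, 9, 6]
[6, 9, 6, 132, 282]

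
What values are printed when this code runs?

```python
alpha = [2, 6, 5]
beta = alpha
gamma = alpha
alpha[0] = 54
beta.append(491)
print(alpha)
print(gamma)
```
[54, 6, 5, 491]
[54, 6, 5, 491]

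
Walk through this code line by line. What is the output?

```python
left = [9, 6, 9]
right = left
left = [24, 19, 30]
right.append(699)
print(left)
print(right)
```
[24, 19, 30]
[9, 6, 9, 699]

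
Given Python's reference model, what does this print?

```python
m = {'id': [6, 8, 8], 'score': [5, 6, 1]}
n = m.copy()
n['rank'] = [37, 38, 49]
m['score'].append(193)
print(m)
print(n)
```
{'id': [6, 8, 8], 'score': [5, 6, 1, 193]}
{'id': [6, 8, 8], 'score': [5, 6, 1, 193], 'rank': [37, 38, 49]}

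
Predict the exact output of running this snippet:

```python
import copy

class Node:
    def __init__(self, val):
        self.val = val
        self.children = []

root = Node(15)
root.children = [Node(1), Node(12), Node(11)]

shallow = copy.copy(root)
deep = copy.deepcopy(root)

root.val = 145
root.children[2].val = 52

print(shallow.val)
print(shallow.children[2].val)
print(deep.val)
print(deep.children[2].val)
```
15
52
15
11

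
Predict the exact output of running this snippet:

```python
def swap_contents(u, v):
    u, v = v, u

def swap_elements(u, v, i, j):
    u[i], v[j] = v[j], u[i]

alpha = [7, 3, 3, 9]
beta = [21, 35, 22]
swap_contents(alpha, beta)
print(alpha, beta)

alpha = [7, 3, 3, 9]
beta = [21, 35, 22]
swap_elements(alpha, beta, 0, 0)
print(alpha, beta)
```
[7, 3, 3, 9] [21, 35, 22]
[21, 3, 3, 9] [7, 35, 22]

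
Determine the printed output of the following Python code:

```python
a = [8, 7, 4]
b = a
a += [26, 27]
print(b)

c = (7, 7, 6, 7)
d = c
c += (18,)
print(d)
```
[8, 7, 4, 26, 27]
(7, 7, 6, 7)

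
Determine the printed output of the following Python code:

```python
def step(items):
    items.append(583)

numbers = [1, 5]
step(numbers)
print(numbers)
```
[1, 5, 583]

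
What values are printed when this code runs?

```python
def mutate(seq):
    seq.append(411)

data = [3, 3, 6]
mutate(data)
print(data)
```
[3, 3, 6, 411]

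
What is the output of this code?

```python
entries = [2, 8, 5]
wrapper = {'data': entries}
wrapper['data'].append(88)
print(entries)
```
[2, 8, 5, 88]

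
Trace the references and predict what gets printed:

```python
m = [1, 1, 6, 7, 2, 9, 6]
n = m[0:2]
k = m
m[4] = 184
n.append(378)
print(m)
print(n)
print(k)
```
[1, 1, 6, 7, 184, 9, 6]
[1, 1, 378]
[1, 1, 6, 7, 184, 9, 6]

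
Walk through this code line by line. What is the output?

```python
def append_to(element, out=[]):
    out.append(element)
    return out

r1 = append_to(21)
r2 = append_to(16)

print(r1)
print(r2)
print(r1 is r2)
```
[21, 16]
[21, 16]
True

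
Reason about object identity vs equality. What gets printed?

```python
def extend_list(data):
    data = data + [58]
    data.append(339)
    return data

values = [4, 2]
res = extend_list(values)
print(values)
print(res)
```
[4, 2]
[4, 2, 58, 339]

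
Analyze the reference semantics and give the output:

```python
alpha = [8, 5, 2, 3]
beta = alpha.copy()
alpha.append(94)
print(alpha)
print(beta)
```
[8, 5, 2, 3, 94]
[8, 5, 2, 3]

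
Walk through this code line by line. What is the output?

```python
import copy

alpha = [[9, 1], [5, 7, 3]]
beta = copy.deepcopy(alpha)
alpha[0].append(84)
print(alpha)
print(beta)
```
[[9, 1, 84], [5, 7, 3]]
[[9, 1], [5, 7, 3]]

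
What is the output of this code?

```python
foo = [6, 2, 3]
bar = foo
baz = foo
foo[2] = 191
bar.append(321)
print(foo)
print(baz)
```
[6, 2, 191, 321]
[6, 2, 191, 321]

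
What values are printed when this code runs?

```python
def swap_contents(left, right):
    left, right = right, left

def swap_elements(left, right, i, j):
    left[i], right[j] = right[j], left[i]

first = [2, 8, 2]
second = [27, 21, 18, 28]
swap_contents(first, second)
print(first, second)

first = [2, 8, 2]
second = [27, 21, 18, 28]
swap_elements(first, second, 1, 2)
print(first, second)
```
[2, 8, 2] [27, 21, 18, 28]
[2, 18, 2] [27, 21, 8, 28]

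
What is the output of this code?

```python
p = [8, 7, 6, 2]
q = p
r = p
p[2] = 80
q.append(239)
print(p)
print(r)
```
[8, 7, 80, 2, 239]
[8, 7, 80, 2, 239]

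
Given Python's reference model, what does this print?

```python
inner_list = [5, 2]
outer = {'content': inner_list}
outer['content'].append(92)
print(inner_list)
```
[5, 2, 92]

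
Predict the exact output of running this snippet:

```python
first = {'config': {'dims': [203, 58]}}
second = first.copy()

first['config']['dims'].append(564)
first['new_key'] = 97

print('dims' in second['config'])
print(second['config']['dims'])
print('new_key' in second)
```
True
[203, 58, 564]
False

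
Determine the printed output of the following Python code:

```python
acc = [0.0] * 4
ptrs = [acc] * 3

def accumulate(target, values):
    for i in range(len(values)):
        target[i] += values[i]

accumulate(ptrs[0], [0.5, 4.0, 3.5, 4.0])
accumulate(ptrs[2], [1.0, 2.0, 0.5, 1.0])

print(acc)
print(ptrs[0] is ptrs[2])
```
[1.5, 6.0, 4.0, 5.0]
True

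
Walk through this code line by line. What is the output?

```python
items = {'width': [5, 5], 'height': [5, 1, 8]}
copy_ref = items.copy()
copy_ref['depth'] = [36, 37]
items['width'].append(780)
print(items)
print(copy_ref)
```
{'width': [5, 5, 780], 'height': [5, 1, 8]}
{'width': [5, 5, 780], 'height': [5, 1, 8], 'depth': [36, 37]}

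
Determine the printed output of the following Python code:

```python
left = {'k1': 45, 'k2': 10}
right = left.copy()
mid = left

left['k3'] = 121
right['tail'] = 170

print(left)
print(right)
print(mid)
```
{'k1': 45, 'k2': 10, 'k3': 121}
{'k1': 45, 'k2': 10, 'tail': 170}
{'k1': 45, 'k2': 10, 'k3': 121}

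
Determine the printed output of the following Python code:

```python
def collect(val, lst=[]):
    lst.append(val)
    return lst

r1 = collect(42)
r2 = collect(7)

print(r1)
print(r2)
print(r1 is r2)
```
[42, 7]
[42, 7]
True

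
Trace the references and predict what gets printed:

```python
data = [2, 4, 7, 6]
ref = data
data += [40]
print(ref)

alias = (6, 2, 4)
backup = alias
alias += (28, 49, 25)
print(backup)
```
[2, 4, 7, 6, 40]
(6, 2, 4)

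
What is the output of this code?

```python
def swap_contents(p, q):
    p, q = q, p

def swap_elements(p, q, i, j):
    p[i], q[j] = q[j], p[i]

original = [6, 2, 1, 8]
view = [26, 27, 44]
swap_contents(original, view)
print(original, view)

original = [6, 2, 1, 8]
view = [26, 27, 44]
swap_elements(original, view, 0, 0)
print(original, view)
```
[6, 2, 1, 8] [26, 27, 44]
[26, 2, 1, 8] [6, 27, 44]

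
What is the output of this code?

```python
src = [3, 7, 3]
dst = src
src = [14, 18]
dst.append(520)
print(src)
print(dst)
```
[14, 18]
[3, 7, 3, 520]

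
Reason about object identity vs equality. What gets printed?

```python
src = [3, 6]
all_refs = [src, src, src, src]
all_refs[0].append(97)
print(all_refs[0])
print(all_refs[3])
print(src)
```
[3, 6, 97]
[3, 6, 97]
[3, 6, 97]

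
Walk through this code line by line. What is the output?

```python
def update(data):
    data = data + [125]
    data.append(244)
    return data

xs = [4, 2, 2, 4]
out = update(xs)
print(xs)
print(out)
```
[4, 2, 2, 4]
[4, 2, 2, 4, 125, 244]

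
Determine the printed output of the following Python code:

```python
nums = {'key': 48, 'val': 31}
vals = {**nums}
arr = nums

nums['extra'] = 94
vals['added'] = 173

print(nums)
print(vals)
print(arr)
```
{'key': 48, 'val': 31, 'extra': 94}
{'key': 48, 'val': 31, 'added': 173}
{'key': 48, 'val': 31, 'extra': 94}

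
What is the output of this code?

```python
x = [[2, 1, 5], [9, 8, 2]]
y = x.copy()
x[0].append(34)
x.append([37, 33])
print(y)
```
[[2, 1, 5, 34], [9, 8, 2]]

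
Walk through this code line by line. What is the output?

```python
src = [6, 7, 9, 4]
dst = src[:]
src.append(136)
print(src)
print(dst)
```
[6, 7, 9, 4, 136]
[6, 7, 9, 4]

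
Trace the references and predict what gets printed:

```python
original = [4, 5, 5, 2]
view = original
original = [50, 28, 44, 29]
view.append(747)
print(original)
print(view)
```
[50, 28, 44, 29]
[4, 5, 5, 2, 747]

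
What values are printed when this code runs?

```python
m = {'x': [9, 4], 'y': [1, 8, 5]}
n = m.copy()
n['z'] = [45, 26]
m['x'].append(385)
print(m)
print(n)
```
{'x': [9, 4, 385], 'y': [1, 8, 5]}
{'x': [9, 4, 385], 'y': [1, 8, 5], 'z': [45, 26]}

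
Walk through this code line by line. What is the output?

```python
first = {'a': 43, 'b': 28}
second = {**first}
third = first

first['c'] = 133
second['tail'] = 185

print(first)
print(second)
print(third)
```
{'a': 43, 'b': 28, 'c': 133}
{'a': 43, 'b': 28, 'tail': 185}
{'a': 43, 'b': 28, 'c': 133}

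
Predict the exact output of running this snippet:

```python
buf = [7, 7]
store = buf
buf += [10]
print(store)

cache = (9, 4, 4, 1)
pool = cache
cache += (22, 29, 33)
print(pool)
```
[7, 7, 10]
(9, 4, 4, 1)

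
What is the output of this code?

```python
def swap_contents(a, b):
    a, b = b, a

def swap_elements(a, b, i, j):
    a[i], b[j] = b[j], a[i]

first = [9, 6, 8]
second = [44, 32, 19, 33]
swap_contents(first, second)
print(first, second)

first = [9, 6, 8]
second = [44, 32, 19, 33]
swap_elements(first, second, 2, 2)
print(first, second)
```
[9, 6, 8] [44, 32, 19, 33]
[9, 6, 19] [44, 32, 8, 33]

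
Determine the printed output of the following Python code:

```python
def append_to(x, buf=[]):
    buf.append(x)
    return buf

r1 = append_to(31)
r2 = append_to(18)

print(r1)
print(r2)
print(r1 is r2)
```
[31, 18]
[31, 18]
True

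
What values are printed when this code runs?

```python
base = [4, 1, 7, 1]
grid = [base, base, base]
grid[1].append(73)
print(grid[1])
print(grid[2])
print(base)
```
[4, 1, 7, 1, 73]
[4, 1, 7, 1, 73]
[4, 1, 7, 1, 73]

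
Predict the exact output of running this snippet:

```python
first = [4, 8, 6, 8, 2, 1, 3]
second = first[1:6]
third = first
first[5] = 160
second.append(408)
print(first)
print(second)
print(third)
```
[4, 8, 6, 8, 2, 160, 3]
[8, 6, 8, 2, 1, 408]
[4, 8, 6, 8, 2, 160, 3]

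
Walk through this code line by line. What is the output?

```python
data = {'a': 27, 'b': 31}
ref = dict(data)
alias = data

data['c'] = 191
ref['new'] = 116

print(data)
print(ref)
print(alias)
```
{'a': 27, 'b': 31, 'c': 191}
{'a': 27, 'b': 31, 'new': 116}
{'a': 27, 'b': 31, 'c': 191}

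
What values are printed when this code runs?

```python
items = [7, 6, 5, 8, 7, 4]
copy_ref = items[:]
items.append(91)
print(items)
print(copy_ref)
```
[7, 6, 5, 8, 7, 4, 91]
[7, 6, 5, 8, 7, 4]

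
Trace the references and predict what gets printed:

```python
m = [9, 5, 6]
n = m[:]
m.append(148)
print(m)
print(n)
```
[9, 5, 6, 148]
[9, 5, 6]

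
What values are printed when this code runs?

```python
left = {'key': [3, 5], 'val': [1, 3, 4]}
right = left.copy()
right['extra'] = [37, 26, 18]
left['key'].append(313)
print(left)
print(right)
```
{'key': [3, 5, 313], 'val': [1, 3, 4]}
{'key': [3, 5, 313], 'val': [1, 3, 4], 'extra': [37, 26, 18]}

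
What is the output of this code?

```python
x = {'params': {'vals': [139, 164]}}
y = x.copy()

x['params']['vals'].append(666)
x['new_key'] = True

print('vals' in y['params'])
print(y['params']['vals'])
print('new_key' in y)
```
True
[139, 164, 666]
False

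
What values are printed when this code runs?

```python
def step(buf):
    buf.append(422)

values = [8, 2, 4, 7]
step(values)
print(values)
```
[8, 2, 4, 7, 422]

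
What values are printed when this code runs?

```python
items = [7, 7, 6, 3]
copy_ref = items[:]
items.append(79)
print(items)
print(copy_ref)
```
[7, 7, 6, 3, 79]
[7, 7, 6, 3]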